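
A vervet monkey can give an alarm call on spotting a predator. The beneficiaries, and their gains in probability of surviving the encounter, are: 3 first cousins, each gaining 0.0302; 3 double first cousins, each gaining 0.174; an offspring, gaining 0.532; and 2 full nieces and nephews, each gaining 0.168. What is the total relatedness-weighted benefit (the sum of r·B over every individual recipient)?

0.491825

r to a first cousin = 0.125 (first cousins share one grandparent pair — two paths of length 4: r = 2·(1/2)^4 = 1/8).
r to a double first cousin = 1/4 (double first cousins share both grandparent pairs — four paths of length 4: r = 4·(1/2)^4 = 1/4).
r to an offspring = 0.5 (one parent–offspring link: r = (1/2)^1 = 1/2).
r to a full niece or nephew = 1/4 (full aunt/uncle↔niece/nephew: two paths of length 3 through the shared grandparent pair: r = 2·(1/2)^3 = 1/4).
Summing one r·B term per recipient: 3·0.125·0.0302 + 3·0.25·0.174 + 1·0.5·0.532 + 2·0.25·0.168 = 0.491825.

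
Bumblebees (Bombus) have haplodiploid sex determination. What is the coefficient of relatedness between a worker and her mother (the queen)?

0.5

One meiotic link between diploid queen and diploid daughter: r = 1/2.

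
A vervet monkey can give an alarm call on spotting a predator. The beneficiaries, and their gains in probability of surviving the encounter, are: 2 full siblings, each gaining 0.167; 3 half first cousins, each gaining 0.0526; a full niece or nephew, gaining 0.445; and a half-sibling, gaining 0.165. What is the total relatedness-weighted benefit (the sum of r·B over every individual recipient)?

0.3293625

r to a full sibling = 0.5 (full sibs share both parents — two paths of length 2: r = 2·(1/2)^2 = 1/2).
r to a half first cousin = 1/16 (half first cousins share one grandparent — one path of length 4: r = (1/2)^4 = 1/16).
r to a full niece or nephew = 1/4 (full aunt/uncle↔niece/nephew: two paths of length 3 through the shared grandparent pair: r = 2·(1/2)^3 = 1/4).
r to a half-sibling = 1/4 (half-sibs share one parent — one path of length 2: r = (1/2)^2 = 1/4).
Summing one r·B term per recipient: 2·0.5·0.167 + 3·0.0625·0.0526 + 1·0.25·0.445 + 1·0.25·0.165 = 0.3293625.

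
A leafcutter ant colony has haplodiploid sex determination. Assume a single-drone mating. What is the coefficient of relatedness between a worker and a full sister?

0.75

Haplodiploid full sisters inherit their father's entire haploid genome identically (contributing 1/2) and on average half of their mother's contribution (1/2 · 1/2 = 1/4); r = 1/2 + 1/4 = 3/4.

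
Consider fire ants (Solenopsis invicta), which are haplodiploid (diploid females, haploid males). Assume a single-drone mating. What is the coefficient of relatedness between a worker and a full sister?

0.75

Haplodiploid full sisters inherit their father's entire haploid genome identically (contributing 1/2) and on average half of their mother's contribution (1/2 · 1/2 = 1/4); r = 1/2 + 1/4 = 3/4.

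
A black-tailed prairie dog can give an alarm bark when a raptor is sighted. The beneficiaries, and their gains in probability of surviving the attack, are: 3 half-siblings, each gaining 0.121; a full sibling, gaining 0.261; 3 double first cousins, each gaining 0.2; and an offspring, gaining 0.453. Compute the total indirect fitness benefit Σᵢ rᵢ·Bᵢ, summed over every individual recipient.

r to a half-sibling = 1/4 (half-sibs share one parent — one path of length 2: r = (1/2)^2 = 1/4).
r to a full sibling = 1/2 (full sibs share both parents — two paths of length 2: r = 2·(1/2)^2 = 1/2).
r to a double first cousin = 0.25 (double first cousins share both grandparent pairs — four paths of length 4: r = 4·(1/2)^4 = 1/4).
r to an offspring = 1/2 (one parent–offspring link: r = (1/2)^1 = 1/2).
Summing one r·B term per recipient: 3·0.25·0.121 + 1·0.5·0.261 + 3·0.25·0.2 + 1·0.5·0.453 = 0.59775.

0.59775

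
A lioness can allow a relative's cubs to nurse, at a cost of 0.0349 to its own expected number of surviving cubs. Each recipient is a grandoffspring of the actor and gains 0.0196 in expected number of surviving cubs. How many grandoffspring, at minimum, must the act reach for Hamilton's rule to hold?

8

r to a grandoffspring = 1/4 (two parent–offspring links: r = (1/2)^2 = 1/4).
Hamilton's rule: n·r·B > C  ⇒  n > C/(r·B) = 0.0349/(0.25·0.0196) = 7.122.
The smallest integer exceeding 7.122 is 8.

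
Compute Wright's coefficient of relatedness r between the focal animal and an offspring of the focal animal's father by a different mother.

0.25

Each parent–offspring link contributes a factor of 1/2, and independent paths through distinct common ancestors add.
Half-sibs share one parent — one path of length 2: r = (1/2)^2 = 1/4.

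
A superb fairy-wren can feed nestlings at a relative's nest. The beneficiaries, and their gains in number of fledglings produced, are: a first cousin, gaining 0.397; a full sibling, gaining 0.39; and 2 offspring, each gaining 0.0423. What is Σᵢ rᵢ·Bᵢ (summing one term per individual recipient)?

0.286925

r to a first cousin = 0.125 (first cousins share one grandparent pair — two paths of length 4: r = 2·(1/2)^4 = 1/8).
r to a full sibling = 1/2 (full sibs share both parents — two paths of length 2: r = 2·(1/2)^2 = 1/2).
r to an offspring = 0.5 (one parent–offspring link: r = (1/2)^1 = 1/2).
Summing one r·B term per recipient: 1·0.125·0.397 + 1·0.5·0.39 + 2·0.5·0.0423 = 0.286925.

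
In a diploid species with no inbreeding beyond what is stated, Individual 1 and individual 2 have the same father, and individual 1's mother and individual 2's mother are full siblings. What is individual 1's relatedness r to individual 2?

With two independent routes of shared ancestry, r is the sum of the two contributions.
Individual 1 and individual 2 are related in two ways: half-sibs through their shared father (r = 1/4) and first cousins through their mothers (r = 1/8).
r = 1/4 + 1/8 = 3/8 = 0.375.

0.375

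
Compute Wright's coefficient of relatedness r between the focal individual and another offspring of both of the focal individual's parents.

Each parent–offspring link contributes a factor of 1/2, and independent paths through distinct common ancestors add.
Full sibs share both parents — two paths of length 2: r = 2·(1/2)^2 = 1/2.

0.5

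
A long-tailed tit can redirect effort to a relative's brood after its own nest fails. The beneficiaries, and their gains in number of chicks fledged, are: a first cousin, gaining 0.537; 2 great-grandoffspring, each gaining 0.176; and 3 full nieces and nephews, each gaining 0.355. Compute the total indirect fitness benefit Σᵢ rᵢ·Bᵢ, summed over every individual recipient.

0.377375

r to a first cousin = 1/8 (first cousins share one grandparent pair — two paths of length 4: r = 2·(1/2)^4 = 1/8).
r to a great-grandoffspring = 1/8 (three parent–offspring links: r = (1/2)^3 = 1/8).
r to a full niece or nephew = 0.25 (full aunt/uncle↔niece/nephew: two paths of length 3 through the shared grandparent pair: r = 2·(1/2)^3 = 1/4).
Summing one r·B term per recipient: 1·0.125·0.537 + 2·0.125·0.176 + 3·0.25·0.355 = 0.377375.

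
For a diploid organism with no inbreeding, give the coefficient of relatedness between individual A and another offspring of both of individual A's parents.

Each parent–offspring link contributes a factor of 1/2, and independent paths through distinct common ancestors add.
Full sibs share both parents — two paths of length 2: r = 2·(1/2)^2 = 1/2.

0.5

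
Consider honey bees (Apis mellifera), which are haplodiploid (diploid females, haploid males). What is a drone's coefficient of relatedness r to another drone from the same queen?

Haploid brothers each carry a random half of the queen's diploid genome, so on average they share half: r = 1/2.

0.5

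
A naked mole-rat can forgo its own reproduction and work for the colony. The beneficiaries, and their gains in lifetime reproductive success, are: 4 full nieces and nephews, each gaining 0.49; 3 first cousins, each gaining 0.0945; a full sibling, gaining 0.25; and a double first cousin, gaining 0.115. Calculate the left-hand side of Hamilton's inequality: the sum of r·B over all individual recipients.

r to a full niece or nephew = 0.25 (full aunt/uncle↔niece/nephew: two paths of length 3 through the shared grandparent pair: r = 2·(1/2)^3 = 1/4).
r to a first cousin = 0.125 (first cousins share one grandparent pair — two paths of length 4: r = 2·(1/2)^4 = 1/8).
r to a full sibling = 0.5 (full sibs share both parents — two paths of length 2: r = 2·(1/2)^2 = 1/2).
r to a double first cousin = 0.25 (double first cousins share both grandparent pairs — four paths of length 4: r = 4·(1/2)^4 = 1/4).
Summing one r·B term per recipient: 4·0.25·0.49 + 3·0.125·0.0945 + 1·0.5·0.25 + 1·0.25·0.115 = 0.6791875.

0.6791875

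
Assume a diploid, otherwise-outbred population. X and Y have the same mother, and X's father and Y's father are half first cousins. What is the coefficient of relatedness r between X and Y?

0.265625

With two independent routes of shared ancestry, r is the sum of the two contributions.
X and Y are related in two ways: half-sibs through their shared mother (r = 1/4) and half second cousins through their fathers (r = 1/64).
r = 1/4 + 1/64 = 0.265625.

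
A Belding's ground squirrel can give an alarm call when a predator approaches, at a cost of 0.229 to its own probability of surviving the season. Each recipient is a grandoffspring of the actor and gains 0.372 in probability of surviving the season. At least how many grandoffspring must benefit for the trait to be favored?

3

r to a grandoffspring = 0.25 (two parent–offspring links: r = (1/2)^2 = 1/4).
Hamilton's rule: n·r·B > C  ⇒  n > C/(r·B) = 0.229/(0.25·0.372) = 2.462.
The smallest integer exceeding 2.462 is 3.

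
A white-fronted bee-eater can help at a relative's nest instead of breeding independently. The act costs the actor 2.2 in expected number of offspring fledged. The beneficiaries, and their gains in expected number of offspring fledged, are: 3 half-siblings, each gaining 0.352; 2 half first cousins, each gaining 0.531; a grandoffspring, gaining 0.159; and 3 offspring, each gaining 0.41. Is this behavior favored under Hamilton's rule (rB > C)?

Hamilton's rule: the trait is favored when the sum of r·B over every recipient exceeds the actor's cost C.
r to a half-sibling = 0.25 (half-sibs share one parent — one path of length 2: r = (1/2)^2 = 1/4).
r to a half first cousin = 0.0625 (half first cousins share one grandparent — one path of length 4: r = (1/2)^4 = 1/16).
r to a grandoffspring = 1/4 (two parent–offspring links: r = (1/2)^2 = 1/4).
r to an offspring = 0.5 (one parent–offspring link: r = (1/2)^1 = 1/2).
Summing one r·B term per recipient: 3·0.25·0.352 + 2·0.0625·0.531 + 1·0.25·0.159 + 3·0.5·0.41 = 0.985125.
0.985125 < 2.2: the indirect benefit is less than the cost.

No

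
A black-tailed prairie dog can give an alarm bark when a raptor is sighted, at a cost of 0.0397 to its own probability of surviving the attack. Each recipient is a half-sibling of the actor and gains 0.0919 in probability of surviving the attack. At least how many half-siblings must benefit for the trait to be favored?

r to a half-sibling = 0.25 (half-sibs share one parent — one path of length 2: r = (1/2)^2 = 1/4).
Hamilton's rule: n·r·B > C  ⇒  n > C/(r·B) = 0.0397/(0.25·0.0919) = 1.728.
The smallest integer exceeding 1.728 is 2.

2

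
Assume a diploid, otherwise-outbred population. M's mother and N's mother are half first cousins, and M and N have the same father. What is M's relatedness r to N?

0.265625

Relatedness sums over independent paths through distinct common ancestors.
M and N are related in two ways: half second cousins through their mothers (r = 1/64) and half-sibs through their shared father (r = 1/4).
r = 1/64 + 1/4 = 0.265625.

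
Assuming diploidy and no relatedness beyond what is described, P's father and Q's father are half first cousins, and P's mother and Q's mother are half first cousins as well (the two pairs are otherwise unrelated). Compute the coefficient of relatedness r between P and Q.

0.03125

Independent pedigree routes through distinct common ancestors add.
P and Q are related in two ways: half second cousins through their fathers (r = 1/64) and half second cousins through their mothers (r = 1/64).
r = 1/64 + 1/64 = 0.03125.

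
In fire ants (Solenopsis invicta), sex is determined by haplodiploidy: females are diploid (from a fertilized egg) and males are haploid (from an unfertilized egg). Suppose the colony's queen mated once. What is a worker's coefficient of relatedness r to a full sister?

0.75

Haplodiploid full sisters inherit their father's entire haploid genome identically (contributing 1/2) and on average half of their mother's contribution (1/2 · 1/2 = 1/4); r = 1/2 + 1/4 = 3/4.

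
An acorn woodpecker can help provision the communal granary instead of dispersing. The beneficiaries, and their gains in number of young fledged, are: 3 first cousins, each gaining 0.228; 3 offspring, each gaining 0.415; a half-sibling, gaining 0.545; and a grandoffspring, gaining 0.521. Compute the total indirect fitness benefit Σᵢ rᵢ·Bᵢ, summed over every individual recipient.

0.9745

r to a first cousin = 0.125 (first cousins share one grandparent pair — two paths of length 4: r = 2·(1/2)^4 = 1/8).
r to an offspring = 1/2 (one parent–offspring link: r = (1/2)^1 = 1/2).
r to a half-sibling = 1/4 (half-sibs share one parent — one path of length 2: r = (1/2)^2 = 1/4).
r to a grandoffspring = 0.25 (two parent–offspring links: r = (1/2)^2 = 1/4).
Summing one r·B term per recipient: 3·0.125·0.228 + 3·0.5·0.415 + 1·0.25·0.545 + 1·0.25·0.521 = 0.9745.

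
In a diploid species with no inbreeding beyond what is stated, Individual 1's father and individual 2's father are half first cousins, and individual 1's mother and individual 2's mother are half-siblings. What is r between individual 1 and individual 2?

0.078125

With two independent routes of shared ancestry, r is the sum of the two contributions.
Individual 1 and individual 2 are related in two ways: half second cousins through their fathers (r = 1/64) and half first cousins through their mothers (r = 1/16).
r = 1/64 + 1/16 = 5/64 = 0.078125.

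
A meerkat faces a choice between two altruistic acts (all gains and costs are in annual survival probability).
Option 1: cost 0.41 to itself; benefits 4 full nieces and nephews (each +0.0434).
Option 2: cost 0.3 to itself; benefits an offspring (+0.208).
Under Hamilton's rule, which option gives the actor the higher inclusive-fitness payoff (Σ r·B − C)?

Option 1: r to a full niece or nephew = 0.25.
Option 1: Σ r·B − C = (4·0.25·0.0434) − 0.41 = -0.3666.
Option 2: r to an offspring = 0.5.
Option 2: Σ r·B − C = (1·0.5·0.208) − 0.3 = -0.196.
Option 2 has the higher net inclusive-fitness payoff.

Option 2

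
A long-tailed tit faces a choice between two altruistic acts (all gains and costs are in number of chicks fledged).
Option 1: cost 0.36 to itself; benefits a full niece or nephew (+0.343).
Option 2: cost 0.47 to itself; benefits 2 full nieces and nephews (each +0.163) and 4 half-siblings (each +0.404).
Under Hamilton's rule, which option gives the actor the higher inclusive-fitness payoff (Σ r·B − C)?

Option 1: r to a full niece or nephew = 0.25.
Option 1: Σ r·B − C = (1·0.25·0.343) − 0.36 = -0.27425.
Option 2: r to a full niece or nephew = 0.25.
Option 2: r to a half-sibling = 0.25.
Option 2: Σ r·B − C = (2·0.25·0.163 + 4·0.25·0.404) − 0.47 = 0.0155.
Option 2 has the higher net inclusive-fitness payoff.

Option 2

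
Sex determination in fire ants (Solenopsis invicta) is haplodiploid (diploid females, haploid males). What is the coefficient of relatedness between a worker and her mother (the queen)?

0.5

One meiotic link between diploid queen and diploid daughter: r = 1/2.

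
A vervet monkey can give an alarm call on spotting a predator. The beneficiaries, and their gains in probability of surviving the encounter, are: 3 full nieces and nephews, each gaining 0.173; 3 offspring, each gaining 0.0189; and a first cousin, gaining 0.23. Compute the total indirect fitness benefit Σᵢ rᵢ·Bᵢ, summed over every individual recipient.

r to a full niece or nephew = 0.25 (full aunt/uncle↔niece/nephew: two paths of length 3 through the shared grandparent pair: r = 2·(1/2)^3 = 1/4).
r to an offspring = 1/2 (one parent–offspring link: r = (1/2)^1 = 1/2).
r to a first cousin = 1/8 (first cousins share one grandparent pair — two paths of length 4: r = 2·(1/2)^4 = 1/8).
Summing one r·B term per recipient: 3·0.25·0.173 + 3·0.5·0.0189 + 1·0.125·0.23 = 0.18685.

0.18685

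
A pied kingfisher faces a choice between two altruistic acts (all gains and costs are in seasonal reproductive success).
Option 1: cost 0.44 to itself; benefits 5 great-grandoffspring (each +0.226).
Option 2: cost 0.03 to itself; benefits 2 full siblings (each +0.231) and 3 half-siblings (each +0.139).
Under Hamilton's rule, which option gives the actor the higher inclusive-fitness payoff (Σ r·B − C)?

Option 1: r to a great-grandoffspring = 0.125.
Option 1: Σ r·B − C = (5·0.125·0.226) − 0.44 = -0.29875.
Option 2: r to a full sibling = 0.5.
Option 2: r to a half-sibling = 0.25.
Option 2: Σ r·B − C = (2·0.5·0.231 + 3·0.25·0.139) − 0.03 = 0.30525.
Option 2 has the higher net inclusive-fitness payoff.

Option 2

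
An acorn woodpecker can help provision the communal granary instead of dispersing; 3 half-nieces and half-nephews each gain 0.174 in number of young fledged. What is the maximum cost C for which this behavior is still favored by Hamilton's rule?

r to a half-niece or half-nephew = 0.125 (half-aunt/uncle↔niece/nephew: one path of length 3: r = (1/2)^3 = 1/8).
Hamilton's rule: n·r·B > C, so the trait is favored while C < n·r·B = 3·0.125·0.174 = 0.06525.

0.06525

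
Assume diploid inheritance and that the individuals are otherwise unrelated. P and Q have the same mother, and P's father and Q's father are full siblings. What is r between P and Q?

With two independent routes of shared ancestry, r is the sum of the two contributions.
P and Q are related in two ways: half-sibs through their shared mother (r = 1/4) and first cousins through their fathers (r = 1/8).
r = 1/4 + 1/8 = 3/8 = 0.375.

0.375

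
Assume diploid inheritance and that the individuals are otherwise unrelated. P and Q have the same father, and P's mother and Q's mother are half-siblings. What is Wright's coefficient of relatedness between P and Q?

0.3125

With two independent routes of shared ancestry, r is the sum of the two contributions.
P and Q are related in two ways: half-sibs through their shared father (r = 1/4) and half first cousins through their mothers (r = 1/16).
r = 1/4 + 1/16 = 5/16 = 0.3125.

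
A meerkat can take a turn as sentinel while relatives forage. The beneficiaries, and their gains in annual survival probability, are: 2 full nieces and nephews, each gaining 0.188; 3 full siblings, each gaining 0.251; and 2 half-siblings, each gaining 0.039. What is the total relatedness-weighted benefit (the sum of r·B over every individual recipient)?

0.49

r to a full niece or nephew = 1/4 (full aunt/uncle↔niece/nephew: two paths of length 3 through the shared grandparent pair: r = 2·(1/2)^3 = 1/4).
r to a full sibling = 0.5 (full sibs share both parents — two paths of length 2: r = 2·(1/2)^2 = 1/2).
r to a half-sibling = 0.25 (half-sibs share one parent — one path of length 2: r = (1/2)^2 = 1/4).
Summing one r·B term per recipient: 2·0.25·0.188 + 3·0.5·0.251 + 2·0.25·0.039 = 0.49.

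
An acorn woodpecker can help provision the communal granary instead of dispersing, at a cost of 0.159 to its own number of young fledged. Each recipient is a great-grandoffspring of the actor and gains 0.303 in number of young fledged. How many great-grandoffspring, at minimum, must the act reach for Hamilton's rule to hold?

5

r to a great-grandoffspring = 0.125 (three parent–offspring links: r = (1/2)^3 = 1/8).
Hamilton's rule: n·r·B > C  ⇒  n > C/(r·B) = 0.159/(0.125·0.303) = 4.198.
The smallest integer exceeding 4.198 is 5.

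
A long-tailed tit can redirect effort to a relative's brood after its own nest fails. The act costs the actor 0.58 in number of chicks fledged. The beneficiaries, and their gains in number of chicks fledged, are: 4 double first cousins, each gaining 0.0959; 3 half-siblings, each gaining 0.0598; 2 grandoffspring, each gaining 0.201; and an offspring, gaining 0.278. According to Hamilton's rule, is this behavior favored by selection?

No

Hamilton's rule: the trait is favored when the sum of r·B over every recipient exceeds the actor's cost C.
r to a double first cousin = 1/4 (double first cousins share both grandparent pairs — four paths of length 4: r = 4·(1/2)^4 = 1/4).
r to a half-sibling = 1/4 (half-sibs share one parent — one path of length 2: r = (1/2)^2 = 1/4).
r to a grandoffspring = 0.25 (two parent–offspring links: r = (1/2)^2 = 1/4).
r to an offspring = 1/2 (one parent–offspring link: r = (1/2)^1 = 1/2).
Summing one r·B term per recipient: 4·0.25·0.0959 + 3·0.25·0.0598 + 2·0.25·0.201 + 1·0.5·0.278 = 0.38025.
0.38025 < 0.58: the indirect benefit is less than the cost.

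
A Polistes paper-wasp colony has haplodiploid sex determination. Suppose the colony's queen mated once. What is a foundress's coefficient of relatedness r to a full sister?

0.75

Haplodiploid full sisters inherit their father's entire haploid genome identically (contributing 1/2) and on average half of their mother's contribution (1/2 · 1/2 = 1/4); r = 1/2 + 1/4 = 3/4.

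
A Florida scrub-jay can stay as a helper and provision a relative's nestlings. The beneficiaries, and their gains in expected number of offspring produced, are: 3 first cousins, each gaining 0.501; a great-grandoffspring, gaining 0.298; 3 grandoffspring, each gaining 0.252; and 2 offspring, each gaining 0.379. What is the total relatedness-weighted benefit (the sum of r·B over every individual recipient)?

r to a first cousin = 0.125 (first cousins share one grandparent pair — two paths of length 4: r = 2·(1/2)^4 = 1/8).
r to a great-grandoffspring = 0.125 (three parent–offspring links: r = (1/2)^3 = 1/8).
r to a grandoffspring = 1/4 (two parent–offspring links: r = (1/2)^2 = 1/4).
r to an offspring = 1/2 (one parent–offspring link: r = (1/2)^1 = 1/2).
Summing one r·B term per recipient: 3·0.125·0.501 + 1·0.125·0.298 + 3·0.25·0.252 + 2·0.5·0.379 = 0.793125.

0.793125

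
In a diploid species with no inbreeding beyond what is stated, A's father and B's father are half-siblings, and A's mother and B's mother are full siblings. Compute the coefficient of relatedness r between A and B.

0.1875

With two independent routes of shared ancestry, r is the sum of the two contributions.
A and B are related in two ways: half first cousins through their fathers (r = 1/16) and first cousins through their mothers (r = 1/8).
r = 1/16 + 1/8 = 3/16 = 0.1875.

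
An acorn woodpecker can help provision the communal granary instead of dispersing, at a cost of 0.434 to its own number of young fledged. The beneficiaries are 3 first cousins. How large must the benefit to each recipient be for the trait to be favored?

1.1573

r to a first cousin = 0.125 (first cousins share one grandparent pair — two paths of length 4: r = 2·(1/2)^4 = 1/8).
Hamilton's rule with n recipients of equal r: n·r·B > C, so B > C/(n·r) = 0.434/(3·0.125) = 1.1573.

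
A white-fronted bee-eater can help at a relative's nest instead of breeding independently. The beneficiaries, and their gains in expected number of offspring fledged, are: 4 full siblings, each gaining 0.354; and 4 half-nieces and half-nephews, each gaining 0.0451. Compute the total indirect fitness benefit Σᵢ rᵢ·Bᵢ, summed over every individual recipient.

r to a full sibling = 1/2 (full sibs share both parents — two paths of length 2: r = 2·(1/2)^2 = 1/2).
r to a half-niece or half-nephew = 0.125 (half-aunt/uncle↔niece/nephew: one path of length 3: r = (1/2)^3 = 1/8).
Summing one r·B term per recipient: 4·0.5·0.354 + 4·0.125·0.0451 = 0.73055.

0.73055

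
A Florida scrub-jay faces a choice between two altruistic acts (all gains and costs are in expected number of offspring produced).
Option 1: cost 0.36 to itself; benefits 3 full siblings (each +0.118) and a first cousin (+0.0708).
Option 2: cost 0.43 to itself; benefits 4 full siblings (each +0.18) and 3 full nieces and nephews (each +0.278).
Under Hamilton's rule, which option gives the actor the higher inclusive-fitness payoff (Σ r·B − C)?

Option 2

Option 1: r to a full sibling = 0.5.
Option 1: r to a first cousin = 0.125.
Option 1: Σ r·B − C = (3·0.5·0.118 + 1·0.125·0.0708) − 0.36 = -0.17415.
Option 2: r to a full sibling = 0.5.
Option 2: r to a full niece or nephew = 0.25.
Option 2: Σ r·B − C = (4·0.5·0.18 + 3·0.25·0.278) − 0.43 = 0.1385.
Option 2 has the higher net inclusive-fitness payoff.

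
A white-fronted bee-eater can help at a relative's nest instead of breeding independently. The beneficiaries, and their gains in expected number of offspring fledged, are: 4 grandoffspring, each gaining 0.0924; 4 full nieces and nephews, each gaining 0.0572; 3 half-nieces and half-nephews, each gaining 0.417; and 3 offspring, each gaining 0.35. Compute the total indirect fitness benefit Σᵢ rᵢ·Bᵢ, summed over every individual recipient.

r to a grandoffspring = 1/4 (two parent–offspring links: r = (1/2)^2 = 1/4).
r to a full niece or nephew = 0.25 (full aunt/uncle↔niece/nephew: two paths of length 3 through the shared grandparent pair: r = 2·(1/2)^3 = 1/4).
r to a half-niece or half-nephew = 0.125 (half-aunt/uncle↔niece/nephew: one path of length 3: r = (1/2)^3 = 1/8).
r to an offspring = 0.5 (one parent–offspring link: r = (1/2)^1 = 1/2).
Summing one r·B term per recipient: 4·0.25·0.0924 + 4·0.25·0.0572 + 3·0.125·0.417 + 3·0.5·0.35 = 0.830975.

0.830975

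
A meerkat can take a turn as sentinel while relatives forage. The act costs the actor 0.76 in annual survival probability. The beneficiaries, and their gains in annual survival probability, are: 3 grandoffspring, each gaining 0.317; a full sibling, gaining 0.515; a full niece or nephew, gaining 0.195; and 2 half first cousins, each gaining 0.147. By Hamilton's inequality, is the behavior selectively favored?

Hamilton's rule: the trait is favored when the sum of r·B over every recipient exceeds the actor's cost C.
r to a grandoffspring = 1/4 (two parent–offspring links: r = (1/2)^2 = 1/4).
r to a full sibling = 1/2 (full sibs share both parents — two paths of length 2: r = 2·(1/2)^2 = 1/2).
r to a full niece or nephew = 0.25 (full aunt/uncle↔niece/nephew: two paths of length 3 through the shared grandparent pair: r = 2·(1/2)^3 = 1/4).
r to a half first cousin = 1/16 (half first cousins share one grandparent — one path of length 4: r = (1/2)^4 = 1/16).
Summing one r·B term per recipient: 3·0.25·0.317 + 1·0.5·0.515 + 1·0.25·0.195 + 2·0.0625·0.147 = 0.562375.
0.562375 < 0.76: the indirect benefit is less than the cost.

No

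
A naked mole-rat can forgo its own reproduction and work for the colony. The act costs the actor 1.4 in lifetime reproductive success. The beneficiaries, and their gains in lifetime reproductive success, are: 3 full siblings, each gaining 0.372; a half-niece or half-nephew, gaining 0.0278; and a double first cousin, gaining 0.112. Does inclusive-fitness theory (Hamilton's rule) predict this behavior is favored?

No

Hamilton's rule: the trait is favored when the sum of r·B over every recipient exceeds the actor's cost C.
r to a full sibling = 0.5 (full sibs share both parents — two paths of length 2: r = 2·(1/2)^2 = 1/2).
r to a half-niece or half-nephew = 0.125 (half-aunt/uncle↔niece/nephew: one path of length 3: r = (1/2)^3 = 1/8).
r to a double first cousin = 0.25 (double first cousins share both grandparent pairs — four paths of length 4: r = 4·(1/2)^4 = 1/4).
Summing one r·B term per recipient: 3·0.5·0.372 + 1·0.125·0.0278 + 1·0.25·0.112 = 0.589475.
0.589475 < 1.4: the indirect benefit is less than the cost.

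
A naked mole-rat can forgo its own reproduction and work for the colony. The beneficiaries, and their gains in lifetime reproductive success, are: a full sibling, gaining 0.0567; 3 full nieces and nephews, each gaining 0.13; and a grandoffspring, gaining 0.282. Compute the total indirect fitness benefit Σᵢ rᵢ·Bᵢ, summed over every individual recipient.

r to a full sibling = 0.5 (full sibs share both parents — two paths of length 2: r = 2·(1/2)^2 = 1/2).
r to a full niece or nephew = 0.25 (full aunt/uncle↔niece/nephew: two paths of length 3 through the shared grandparent pair: r = 2·(1/2)^3 = 1/4).
r to a grandoffspring = 0.25 (two parent–offspring links: r = (1/2)^2 = 1/4).
Summing one r·B term per recipient: 1·0.5·0.0567 + 3·0.25·0.13 + 1·0.25·0.282 = 0.19635.

0.19635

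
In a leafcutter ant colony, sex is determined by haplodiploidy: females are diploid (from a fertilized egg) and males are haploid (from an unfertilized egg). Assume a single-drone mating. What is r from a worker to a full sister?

0.75

Haplodiploid full sisters inherit their father's entire haploid genome identically (contributing 1/2) and on average half of their mother's contribution (1/2 · 1/2 = 1/4); r = 1/2 + 1/4 = 3/4.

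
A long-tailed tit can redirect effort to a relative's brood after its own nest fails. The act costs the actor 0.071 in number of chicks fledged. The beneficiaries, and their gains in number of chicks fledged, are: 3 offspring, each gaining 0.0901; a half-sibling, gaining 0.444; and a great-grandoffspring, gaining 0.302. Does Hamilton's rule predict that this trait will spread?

Yes

Hamilton's rule: the trait is favored when the sum of r·B over every recipient exceeds the actor's cost C.
r to an offspring = 1/2 (one parent–offspring link: r = (1/2)^1 = 1/2).
r to a half-sibling = 0.25 (half-sibs share one parent — one path of length 2: r = (1/2)^2 = 1/4).
r to a great-grandoffspring = 0.125 (three parent–offspring links: r = (1/2)^3 = 1/8).
Summing one r·B term per recipient: 3·0.5·0.0901 + 1·0.25·0.444 + 1·0.125·0.302 = 0.2839.
0.2839 > 0.071: the indirect benefit exceeds the cost.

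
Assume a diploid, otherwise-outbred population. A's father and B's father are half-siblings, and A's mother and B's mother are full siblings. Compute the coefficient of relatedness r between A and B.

0.1875

With two independent routes of shared ancestry, r is the sum of the two contributions.
A and B are related in two ways: half first cousins through their fathers (r = 1/16) and first cousins through their mothers (r = 1/8).
r = 1/16 + 1/8 = 0.1875.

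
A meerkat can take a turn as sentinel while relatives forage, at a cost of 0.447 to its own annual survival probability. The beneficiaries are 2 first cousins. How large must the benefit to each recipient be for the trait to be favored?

1.788

r to a first cousin = 1/8 (first cousins share one grandparent pair — two paths of length 4: r = 2·(1/2)^4 = 1/8).
Hamilton's rule with n recipients of equal r: n·r·B > C, so B > C/(n·r) = 0.447/(2·0.125) = 1.788.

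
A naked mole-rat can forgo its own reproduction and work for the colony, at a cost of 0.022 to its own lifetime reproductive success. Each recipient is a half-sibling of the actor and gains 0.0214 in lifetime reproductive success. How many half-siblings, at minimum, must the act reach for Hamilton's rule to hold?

5

r to a half-sibling = 0.25 (half-sibs share one parent — one path of length 2: r = (1/2)^2 = 1/4).
Hamilton's rule: n·r·B > C  ⇒  n > C/(r·B) = 0.022/(0.25·0.0214) = 4.112.
The smallest integer exceeding 4.112 is 5.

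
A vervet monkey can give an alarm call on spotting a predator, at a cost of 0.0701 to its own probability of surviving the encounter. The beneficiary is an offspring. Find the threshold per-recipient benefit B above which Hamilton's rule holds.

r to an offspring = 0.5 (one parent–offspring link: r = (1/2)^1 = 1/2).
Hamilton's rule with n recipients of equal r: n·r·B > C, so B > C/(n·r) = 0.0701/(1·0.5) = 0.1402.

0.1402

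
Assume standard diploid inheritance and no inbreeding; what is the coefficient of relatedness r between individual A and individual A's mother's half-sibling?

Each parent–offspring link contributes a factor of 1/2, and independent paths through distinct common ancestors add.
Half-aunt/uncle↔niece/nephew: one path of length 3: r = (1/2)^3 = 1/8.

0.125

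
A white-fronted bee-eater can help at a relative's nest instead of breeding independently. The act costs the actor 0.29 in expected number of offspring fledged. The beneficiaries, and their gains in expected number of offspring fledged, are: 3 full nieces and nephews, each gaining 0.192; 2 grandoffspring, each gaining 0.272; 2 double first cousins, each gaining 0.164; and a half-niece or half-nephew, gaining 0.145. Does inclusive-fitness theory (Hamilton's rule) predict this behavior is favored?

Yes

Hamilton's rule: the trait is favored when the sum of r·B over every recipient exceeds the actor's cost C.
r to a full niece or nephew = 0.25 (full aunt/uncle↔niece/nephew: two paths of length 3 through the shared grandparent pair: r = 2·(1/2)^3 = 1/4).
r to a grandoffspring = 0.25 (two parent–offspring links: r = (1/2)^2 = 1/4).
r to a double first cousin = 1/4 (double first cousins share both grandparent pairs — four paths of length 4: r = 4·(1/2)^4 = 1/4).
r to a half-niece or half-nephew = 1/8 (half-aunt/uncle↔niece/nephew: one path of length 3: r = (1/2)^3 = 1/8).
Summing one r·B term per recipient: 3·0.25·0.192 + 2·0.25·0.272 + 2·0.25·0.164 + 1·0.125·0.145 = 0.380125.
0.380125 > 0.29: the indirect benefit exceeds the cost.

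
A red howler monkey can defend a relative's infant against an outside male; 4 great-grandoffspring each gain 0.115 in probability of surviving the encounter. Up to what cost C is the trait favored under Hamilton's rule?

r to a great-grandoffspring = 1/8 (three parent–offspring links: r = (1/2)^3 = 1/8).
Hamilton's rule: n·r·B > C, so the trait is favored while C < n·r·B = 4·0.125·0.115 = 0.0575.

0.0575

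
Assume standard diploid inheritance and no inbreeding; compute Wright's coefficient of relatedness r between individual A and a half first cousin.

Each parent–offspring link contributes a factor of 1/2, and independent paths through distinct common ancestors add.
Half first cousins share one grandparent — one path of length 4: r = (1/2)^4 = 1/16.

0.0625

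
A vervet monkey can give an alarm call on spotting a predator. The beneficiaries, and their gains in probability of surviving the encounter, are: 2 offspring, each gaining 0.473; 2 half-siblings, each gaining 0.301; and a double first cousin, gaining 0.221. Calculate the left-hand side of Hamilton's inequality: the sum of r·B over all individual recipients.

r to an offspring = 1/2 (one parent–offspring link: r = (1/2)^1 = 1/2).
r to a half-sibling = 1/4 (half-sibs share one parent — one path of length 2: r = (1/2)^2 = 1/4).
r to a double first cousin = 1/4 (double first cousins share both grandparent pairs — four paths of length 4: r = 4·(1/2)^4 = 1/4).
Summing one r·B term per recipient: 2·0.5·0.473 + 2·0.25·0.301 + 1·0.25·0.221 = 0.67875.

0.67875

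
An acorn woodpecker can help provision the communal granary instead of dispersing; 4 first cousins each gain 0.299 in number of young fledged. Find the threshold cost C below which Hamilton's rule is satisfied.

r to a first cousin = 1/8 (first cousins share one grandparent pair — two paths of length 4: r = 2·(1/2)^4 = 1/8).
Hamilton's rule: n·r·B > C, so the trait is favored while C < n·r·B = 4·0.125·0.299 = 0.1495.

0.1495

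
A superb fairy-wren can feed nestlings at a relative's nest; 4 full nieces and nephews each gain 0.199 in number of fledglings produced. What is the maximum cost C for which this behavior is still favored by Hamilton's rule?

r to a full niece or nephew = 1/4 (full aunt/uncle↔niece/nephew: two paths of length 3 through the shared grandparent pair: r = 2·(1/2)^3 = 1/4).
Hamilton's rule: n·r·B > C, so the trait is favored while C < n·r·B = 4·0.25·0.199 = 0.199.

0.199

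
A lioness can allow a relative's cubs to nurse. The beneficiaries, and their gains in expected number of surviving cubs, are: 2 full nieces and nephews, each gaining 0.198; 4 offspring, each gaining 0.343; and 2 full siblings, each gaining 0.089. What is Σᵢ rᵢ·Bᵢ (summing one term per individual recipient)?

r to a full niece or nephew = 0.25 (full aunt/uncle↔niece/nephew: two paths of length 3 through the shared grandparent pair: r = 2·(1/2)^3 = 1/4).
r to an offspring = 1/2 (one parent–offspring link: r = (1/2)^1 = 1/2).
r to a full sibling = 1/2 (full sibs share both parents — two paths of length 2: r = 2·(1/2)^2 = 1/2).
Summing one r·B term per recipient: 2·0.25·0.198 + 4·0.5·0.343 + 2·0.5·0.089 = 0.874.

0.874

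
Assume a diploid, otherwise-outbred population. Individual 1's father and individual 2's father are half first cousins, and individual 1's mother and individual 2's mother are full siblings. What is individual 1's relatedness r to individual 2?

0.140625

Relatedness sums over independent paths through distinct common ancestors.
Individual 1 and individual 2 are related in two ways: half second cousins through their fathers (r = 1/64) and first cousins through their mothers (r = 1/8).
r = 1/64 + 1/8 = 9/64 = 0.140625.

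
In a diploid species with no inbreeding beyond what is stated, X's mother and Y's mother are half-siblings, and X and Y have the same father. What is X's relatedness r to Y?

Independent pedigree routes through distinct common ancestors add.
X and Y are related in two ways: half first cousins through their mothers (r = 1/16) and half-sibs through their shared father (r = 1/4).
r = 1/16 + 1/4 = 5/16 = 0.3125.

0.3125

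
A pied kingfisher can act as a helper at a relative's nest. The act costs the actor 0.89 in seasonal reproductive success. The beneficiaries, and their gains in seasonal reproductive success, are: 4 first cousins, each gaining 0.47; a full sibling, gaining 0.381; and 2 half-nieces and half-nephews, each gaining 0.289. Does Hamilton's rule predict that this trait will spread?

No

Hamilton's rule: the trait is favored when the sum of r·B over every recipient exceeds the actor's cost C.
r to a first cousin = 1/8 (first cousins share one grandparent pair — two paths of length 4: r = 2·(1/2)^4 = 1/8).
r to a full sibling = 0.5 (full sibs share both parents — two paths of length 2: r = 2·(1/2)^2 = 1/2).
r to a half-niece or half-nephew = 1/8 (half-aunt/uncle↔niece/nephew: one path of length 3: r = (1/2)^3 = 1/8).
Summing one r·B term per recipient: 4·0.125·0.47 + 1·0.5·0.381 + 2·0.125·0.289 = 0.49775.
0.49775 < 0.89: the indirect benefit is less than the cost.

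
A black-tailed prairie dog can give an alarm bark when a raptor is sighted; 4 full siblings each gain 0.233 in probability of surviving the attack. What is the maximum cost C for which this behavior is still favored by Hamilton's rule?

0.466

r to a full sibling = 0.5 (full sibs share both parents — two paths of length 2: r = 2·(1/2)^2 = 1/2).
Hamilton's rule: n·r·B > C, so the trait is favored while C < n·r·B = 4·0.5·0.233 = 0.466.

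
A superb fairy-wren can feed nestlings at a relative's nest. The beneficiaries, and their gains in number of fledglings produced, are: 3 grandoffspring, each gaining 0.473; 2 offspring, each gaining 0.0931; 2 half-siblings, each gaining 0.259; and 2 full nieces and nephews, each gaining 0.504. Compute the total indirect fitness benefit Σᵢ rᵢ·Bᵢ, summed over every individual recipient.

r to a grandoffspring = 0.25 (two parent–offspring links: r = (1/2)^2 = 1/4).
r to an offspring = 1/2 (one parent–offspring link: r = (1/2)^1 = 1/2).
r to a half-sibling = 1/4 (half-sibs share one parent — one path of length 2: r = (1/2)^2 = 1/4).
r to a full niece or nephew = 0.25 (full aunt/uncle↔niece/nephew: two paths of length 3 through the shared grandparent pair: r = 2·(1/2)^3 = 1/4).
Summing one r·B term per recipient: 3·0.25·0.473 + 2·0.5·0.0931 + 2·0.25·0.259 + 2·0.25·0.504 = 0.82935.

0.82935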